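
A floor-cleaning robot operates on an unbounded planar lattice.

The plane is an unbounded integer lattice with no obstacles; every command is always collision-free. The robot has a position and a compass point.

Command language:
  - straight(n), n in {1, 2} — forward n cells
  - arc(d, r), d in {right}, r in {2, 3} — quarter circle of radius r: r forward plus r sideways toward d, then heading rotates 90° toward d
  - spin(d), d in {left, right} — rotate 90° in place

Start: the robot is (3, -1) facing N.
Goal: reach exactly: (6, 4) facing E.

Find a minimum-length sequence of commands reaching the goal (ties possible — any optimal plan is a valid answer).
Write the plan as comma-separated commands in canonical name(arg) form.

straight(2), arc(right, 3)

initial: (3, -1) facing N
t=1 straight(2) ⇒ (3, 1) facing N
t=2 arc(right, 3) ⇒ (6, 4) facing E
no 1-step plan works, so 2 is optimal.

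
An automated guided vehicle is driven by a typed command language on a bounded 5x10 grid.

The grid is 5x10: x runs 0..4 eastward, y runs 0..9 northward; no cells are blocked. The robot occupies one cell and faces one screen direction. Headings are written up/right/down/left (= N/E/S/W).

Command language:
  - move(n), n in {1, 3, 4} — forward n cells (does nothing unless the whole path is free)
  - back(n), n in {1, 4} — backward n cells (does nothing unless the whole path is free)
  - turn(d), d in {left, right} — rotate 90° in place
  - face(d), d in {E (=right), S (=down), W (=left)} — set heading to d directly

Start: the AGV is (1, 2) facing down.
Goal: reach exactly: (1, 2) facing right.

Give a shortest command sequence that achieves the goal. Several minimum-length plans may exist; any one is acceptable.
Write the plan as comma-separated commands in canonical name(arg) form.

face(E)

t0: (1, 2) facing down
[1] after face(E): (1, 2) facing right
no 0-step plan works, so 1 is optimal.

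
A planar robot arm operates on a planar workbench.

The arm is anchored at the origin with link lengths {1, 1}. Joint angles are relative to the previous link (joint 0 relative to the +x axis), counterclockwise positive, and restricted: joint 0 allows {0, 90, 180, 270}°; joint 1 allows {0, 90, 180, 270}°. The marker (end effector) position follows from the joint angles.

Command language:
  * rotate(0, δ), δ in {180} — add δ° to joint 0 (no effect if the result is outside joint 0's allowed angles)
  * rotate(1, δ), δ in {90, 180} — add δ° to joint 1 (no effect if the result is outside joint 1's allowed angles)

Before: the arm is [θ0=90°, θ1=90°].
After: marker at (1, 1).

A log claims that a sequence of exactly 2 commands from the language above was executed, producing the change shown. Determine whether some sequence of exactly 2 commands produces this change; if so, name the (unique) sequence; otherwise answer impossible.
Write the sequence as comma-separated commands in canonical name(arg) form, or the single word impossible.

rotate(1, 90), rotate(1, 90)

t0: [θ0=90°, θ1=90°]
step 1 (rotate(1, 90)): [θ0=90°, θ1=180°]
step 2 (rotate(1, 90)): [θ0=90°, θ1=270°]
no rival 2-sequence matches.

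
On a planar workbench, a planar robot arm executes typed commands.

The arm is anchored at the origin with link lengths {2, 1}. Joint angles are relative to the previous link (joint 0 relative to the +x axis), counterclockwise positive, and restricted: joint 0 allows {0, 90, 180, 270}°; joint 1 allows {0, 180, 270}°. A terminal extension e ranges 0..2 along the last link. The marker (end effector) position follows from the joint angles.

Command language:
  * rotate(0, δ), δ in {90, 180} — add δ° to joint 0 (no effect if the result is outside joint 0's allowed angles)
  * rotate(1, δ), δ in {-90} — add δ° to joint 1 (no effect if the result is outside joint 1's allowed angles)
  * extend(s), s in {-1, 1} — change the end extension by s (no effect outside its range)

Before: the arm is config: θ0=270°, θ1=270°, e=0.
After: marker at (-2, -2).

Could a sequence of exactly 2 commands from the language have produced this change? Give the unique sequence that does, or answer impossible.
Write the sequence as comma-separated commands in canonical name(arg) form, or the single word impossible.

key: running extend(1) before extend(-1) would end elsewhere — order is forced
from: config: θ0=270°, θ1=270°, e=0
[1] after extend(-1): config: θ0=270°, θ1=270°, e=0
[2] after extend(1): config: θ0=270°, θ1=270°, e=1
no other 2-command option fits: unique.

extend(-1), extend(1)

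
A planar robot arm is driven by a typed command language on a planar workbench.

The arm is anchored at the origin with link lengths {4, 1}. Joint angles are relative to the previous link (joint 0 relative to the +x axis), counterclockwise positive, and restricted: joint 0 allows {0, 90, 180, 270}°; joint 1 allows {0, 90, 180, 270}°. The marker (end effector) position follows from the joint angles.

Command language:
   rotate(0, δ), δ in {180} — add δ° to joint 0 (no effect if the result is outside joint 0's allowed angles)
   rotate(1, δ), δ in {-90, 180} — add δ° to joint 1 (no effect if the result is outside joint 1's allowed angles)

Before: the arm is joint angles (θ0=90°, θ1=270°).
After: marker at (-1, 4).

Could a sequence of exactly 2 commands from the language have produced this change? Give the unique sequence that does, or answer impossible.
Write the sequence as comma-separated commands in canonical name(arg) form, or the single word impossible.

t0: joint angles (θ0=90°, θ1=270°)
[1] after rotate(1, -90): joint angles (θ0=90°, θ1=180°)
[2] after rotate(1, -90): joint angles (θ0=90°, θ1=90°)
all 9 alternatives checked — unique.

rotate(1, -90), rotate(1, -90)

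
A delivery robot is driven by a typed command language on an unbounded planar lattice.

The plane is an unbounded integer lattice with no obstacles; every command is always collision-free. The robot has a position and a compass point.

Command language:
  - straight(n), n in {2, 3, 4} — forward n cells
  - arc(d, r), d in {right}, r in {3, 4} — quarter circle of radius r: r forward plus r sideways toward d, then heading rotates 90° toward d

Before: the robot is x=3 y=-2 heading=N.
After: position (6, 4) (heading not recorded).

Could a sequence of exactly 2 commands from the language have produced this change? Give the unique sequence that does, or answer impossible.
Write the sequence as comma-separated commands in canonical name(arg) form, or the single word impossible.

straight(3), arc(right, 3)

key: running arc(right, 3) before straight(3) would end elsewhere — order is forced
from: x=3 y=-2 heading=N
1. straight(3) → x=3 y=1 heading=N
2. arc(right, 3) → x=6 y=4 heading=E
no rival 2-sequence matches.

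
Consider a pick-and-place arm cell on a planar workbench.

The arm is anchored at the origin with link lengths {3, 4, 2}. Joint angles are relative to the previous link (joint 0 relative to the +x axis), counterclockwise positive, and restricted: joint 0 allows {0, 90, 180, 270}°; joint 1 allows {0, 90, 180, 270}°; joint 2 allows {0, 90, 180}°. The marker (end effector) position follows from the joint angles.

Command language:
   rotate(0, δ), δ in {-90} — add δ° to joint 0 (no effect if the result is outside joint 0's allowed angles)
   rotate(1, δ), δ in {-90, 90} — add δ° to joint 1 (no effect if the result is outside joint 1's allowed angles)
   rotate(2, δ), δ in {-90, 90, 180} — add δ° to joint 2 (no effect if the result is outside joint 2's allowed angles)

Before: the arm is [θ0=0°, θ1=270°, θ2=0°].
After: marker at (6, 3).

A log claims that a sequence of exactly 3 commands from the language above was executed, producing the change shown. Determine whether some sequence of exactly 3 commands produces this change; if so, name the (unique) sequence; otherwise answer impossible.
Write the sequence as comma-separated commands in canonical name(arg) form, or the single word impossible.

from: [θ0=0°, θ1=270°, θ2=0°]
step 1 (rotate(0, -90)): [θ0=270°, θ1=270°, θ2=0°]
step 2 (rotate(0, -90)): [θ0=180°, θ1=270°, θ2=0°]
step 3 (rotate(0, -90)): [θ0=90°, θ1=270°, θ2=0°]
no rival 3-sequence matches.

rotate(0, -90), rotate(0, -90), rotate(0, -90)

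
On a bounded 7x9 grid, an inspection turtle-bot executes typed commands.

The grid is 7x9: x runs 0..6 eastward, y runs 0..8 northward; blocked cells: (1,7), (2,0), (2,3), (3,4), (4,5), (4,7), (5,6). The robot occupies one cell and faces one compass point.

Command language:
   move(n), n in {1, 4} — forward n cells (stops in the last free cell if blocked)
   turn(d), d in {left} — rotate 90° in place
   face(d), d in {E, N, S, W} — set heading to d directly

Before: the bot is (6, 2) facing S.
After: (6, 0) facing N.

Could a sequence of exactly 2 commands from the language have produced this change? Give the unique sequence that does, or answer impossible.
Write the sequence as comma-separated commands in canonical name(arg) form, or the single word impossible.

move(4), face(N)

key: position moved to (6,0) AND the heading swung to N — translation plus rotation needed
initial: (6, 2) facing S
1. move(4) → (6, 0) facing S
2. face(N) → (6, 0) facing N
no other 2-command option fits: unique.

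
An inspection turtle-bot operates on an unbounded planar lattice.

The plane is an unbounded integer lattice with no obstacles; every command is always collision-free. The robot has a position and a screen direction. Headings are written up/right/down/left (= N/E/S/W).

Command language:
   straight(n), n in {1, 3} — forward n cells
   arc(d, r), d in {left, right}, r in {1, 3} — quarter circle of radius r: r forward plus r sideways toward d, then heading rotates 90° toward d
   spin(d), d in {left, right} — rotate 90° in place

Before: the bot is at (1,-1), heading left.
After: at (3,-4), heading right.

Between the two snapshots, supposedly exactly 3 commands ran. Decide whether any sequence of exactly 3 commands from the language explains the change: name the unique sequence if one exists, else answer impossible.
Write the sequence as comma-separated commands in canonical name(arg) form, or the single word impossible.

key: cell and facing (now E) both changed — the 3 commands mix motion and turning
initial: at (1,-1), heading left
t=1 straight(1) ⇒ at (0,-1), heading left
t=2 spin(left) ⇒ at (0,-1), heading down
t=3 arc(left, 3) ⇒ at (3,-4), heading right
no rival 3-sequence matches.

straight(1), spin(left), arc(left, 3)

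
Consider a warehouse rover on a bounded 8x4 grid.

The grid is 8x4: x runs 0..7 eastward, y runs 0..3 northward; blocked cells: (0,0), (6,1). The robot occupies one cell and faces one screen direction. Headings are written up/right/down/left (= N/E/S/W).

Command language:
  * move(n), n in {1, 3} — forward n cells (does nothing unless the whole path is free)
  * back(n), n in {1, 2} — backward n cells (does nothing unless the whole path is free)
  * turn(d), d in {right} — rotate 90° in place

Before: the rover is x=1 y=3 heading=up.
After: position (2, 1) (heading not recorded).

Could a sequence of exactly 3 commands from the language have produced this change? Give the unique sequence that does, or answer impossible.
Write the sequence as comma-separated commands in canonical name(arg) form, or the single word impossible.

key: running move(1) before back(2) would end elsewhere — order is forced
t0: x=1 y=3 heading=up
[1] after back(2): x=1 y=1 heading=up
[2] after turn(right): x=1 y=1 heading=right
[3] after move(1): x=2 y=1 heading=right
uniquely the one of 125 3-step routes that fits.

back(2), turn(right), move(1)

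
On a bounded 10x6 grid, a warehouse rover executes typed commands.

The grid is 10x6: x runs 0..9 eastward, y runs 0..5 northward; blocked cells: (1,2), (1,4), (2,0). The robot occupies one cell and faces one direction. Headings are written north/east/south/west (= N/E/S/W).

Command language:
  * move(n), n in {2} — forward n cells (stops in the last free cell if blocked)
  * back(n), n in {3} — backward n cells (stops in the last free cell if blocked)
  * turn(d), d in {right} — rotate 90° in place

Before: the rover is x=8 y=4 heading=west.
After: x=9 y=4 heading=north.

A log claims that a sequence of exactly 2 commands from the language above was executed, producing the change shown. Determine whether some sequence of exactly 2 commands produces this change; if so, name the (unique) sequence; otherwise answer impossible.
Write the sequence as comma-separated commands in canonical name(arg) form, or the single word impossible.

key: order matters: swapping back(3) and turn(right) lands elsewhere
start: x=8 y=4 heading=west
step 1 (back(3)): x=9 y=4 heading=west
step 2 (turn(right)): x=9 y=4 heading=north
all 9 alternatives checked — unique.

back(3), turn(right)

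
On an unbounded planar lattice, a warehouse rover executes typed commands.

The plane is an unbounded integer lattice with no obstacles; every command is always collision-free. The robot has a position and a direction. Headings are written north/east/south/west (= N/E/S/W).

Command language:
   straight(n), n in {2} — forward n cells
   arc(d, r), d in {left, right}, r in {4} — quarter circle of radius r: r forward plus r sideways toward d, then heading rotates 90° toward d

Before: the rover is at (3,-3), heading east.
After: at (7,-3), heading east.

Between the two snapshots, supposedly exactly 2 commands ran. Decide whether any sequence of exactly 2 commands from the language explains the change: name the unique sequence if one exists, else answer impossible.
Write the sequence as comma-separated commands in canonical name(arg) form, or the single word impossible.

key: still facing E at the end — nothing in the sequence rotates
begin: at (3,-3), heading east
step 1 (straight(2)): at (5,-3), heading east
step 2 (straight(2)): at (7,-3), heading east
no rival 2-sequence matches.

straight(2), straight(2)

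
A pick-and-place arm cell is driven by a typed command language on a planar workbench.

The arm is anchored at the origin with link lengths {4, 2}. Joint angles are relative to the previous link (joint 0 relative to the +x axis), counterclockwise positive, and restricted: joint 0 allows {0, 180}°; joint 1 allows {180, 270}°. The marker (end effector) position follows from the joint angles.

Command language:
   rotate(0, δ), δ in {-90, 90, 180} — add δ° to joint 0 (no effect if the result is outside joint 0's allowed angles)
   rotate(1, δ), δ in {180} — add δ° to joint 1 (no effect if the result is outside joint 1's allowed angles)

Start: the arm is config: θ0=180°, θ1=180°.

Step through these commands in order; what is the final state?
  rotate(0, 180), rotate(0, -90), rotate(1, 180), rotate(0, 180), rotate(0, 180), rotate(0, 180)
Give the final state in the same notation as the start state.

config: θ0=180°, θ1=180°

start: config: θ0=180°, θ1=180°
[1] after rotate(0, 180): config: θ0=0°, θ1=180°
[2] after rotate(0, -90): config: θ0=0°, θ1=180°
[3] after rotate(1, 180): config: θ0=0°, θ1=180°
[4] after rotate(0, 180): config: θ0=180°, θ1=180°
[5] after rotate(0, 180): config: θ0=0°, θ1=180°
[6] after rotate(0, 180): config: θ0=180°, θ1=180°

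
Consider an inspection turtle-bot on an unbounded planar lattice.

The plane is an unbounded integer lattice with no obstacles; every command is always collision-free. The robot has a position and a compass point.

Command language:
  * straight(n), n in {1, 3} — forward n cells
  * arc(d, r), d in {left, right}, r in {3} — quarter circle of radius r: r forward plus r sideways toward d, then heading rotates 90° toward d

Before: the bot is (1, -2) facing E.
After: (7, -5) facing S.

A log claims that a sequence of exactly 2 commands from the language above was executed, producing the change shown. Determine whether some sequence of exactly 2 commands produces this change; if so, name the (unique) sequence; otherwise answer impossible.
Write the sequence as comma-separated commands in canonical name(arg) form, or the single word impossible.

key: running arc(right, 3) before straight(3) would end elsewhere — order is forced
start: (1, -2) facing E
step 1 (straight(3)): (4, -2) facing E
step 2 (arc(right, 3)): (7, -5) facing S
no rival 2-sequence matches.

straight(3), arc(right, 3)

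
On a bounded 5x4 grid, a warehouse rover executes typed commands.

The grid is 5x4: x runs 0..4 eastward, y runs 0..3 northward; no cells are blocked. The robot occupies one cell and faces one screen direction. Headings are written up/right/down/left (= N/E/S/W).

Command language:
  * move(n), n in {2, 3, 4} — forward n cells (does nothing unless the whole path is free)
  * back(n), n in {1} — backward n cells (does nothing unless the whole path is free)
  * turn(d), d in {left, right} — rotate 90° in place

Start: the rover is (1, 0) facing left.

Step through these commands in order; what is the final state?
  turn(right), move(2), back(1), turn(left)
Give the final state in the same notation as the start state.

t0: (1, 0) facing left
step 1 (turn(right)): (1, 0) facing up
step 2 (move(2)): (1, 2) facing up
step 3 (back(1)): (1, 1) facing up
step 4 (turn(left)): (1, 1) facing left

(1, 1) facing left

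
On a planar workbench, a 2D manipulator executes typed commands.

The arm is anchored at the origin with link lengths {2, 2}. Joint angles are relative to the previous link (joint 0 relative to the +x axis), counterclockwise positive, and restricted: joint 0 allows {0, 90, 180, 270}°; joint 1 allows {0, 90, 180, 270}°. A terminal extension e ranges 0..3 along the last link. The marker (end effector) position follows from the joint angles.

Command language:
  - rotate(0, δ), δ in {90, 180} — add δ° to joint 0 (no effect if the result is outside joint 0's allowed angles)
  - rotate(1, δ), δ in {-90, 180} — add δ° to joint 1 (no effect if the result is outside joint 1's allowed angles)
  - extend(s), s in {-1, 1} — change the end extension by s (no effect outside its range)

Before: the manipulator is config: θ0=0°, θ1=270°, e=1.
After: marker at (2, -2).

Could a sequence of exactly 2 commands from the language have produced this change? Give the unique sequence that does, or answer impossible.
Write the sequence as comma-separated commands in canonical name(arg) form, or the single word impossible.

extend(-1), extend(-1)

from: config: θ0=0°, θ1=270°, e=1
1. extend(-1) → config: θ0=0°, θ1=270°, e=0
2. extend(-1) → config: θ0=0°, θ1=270°, e=0
no other 2-command option fits: unique.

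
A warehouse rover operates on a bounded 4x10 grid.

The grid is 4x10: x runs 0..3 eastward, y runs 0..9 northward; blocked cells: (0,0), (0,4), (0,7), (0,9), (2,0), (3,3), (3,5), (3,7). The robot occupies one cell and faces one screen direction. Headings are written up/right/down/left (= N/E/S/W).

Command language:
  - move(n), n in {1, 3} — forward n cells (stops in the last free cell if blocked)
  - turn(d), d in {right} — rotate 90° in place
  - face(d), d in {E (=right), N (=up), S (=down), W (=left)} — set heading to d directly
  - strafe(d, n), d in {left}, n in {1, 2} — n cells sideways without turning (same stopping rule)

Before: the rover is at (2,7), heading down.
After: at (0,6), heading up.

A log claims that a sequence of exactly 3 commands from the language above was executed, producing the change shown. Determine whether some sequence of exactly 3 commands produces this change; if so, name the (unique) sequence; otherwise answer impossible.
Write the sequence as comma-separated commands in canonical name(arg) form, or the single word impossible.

move(1), face(N), strafe(left, 2)

key: running strafe(left, 2) before move(1) would end elsewhere — order is forced
start: at (2,7), heading down
t=1 move(1) ⇒ at (2,6), heading down
t=2 face(N) ⇒ at (2,6), heading up
t=3 strafe(left, 2) ⇒ at (0,6), heading up
no other 3-command option fits: unique.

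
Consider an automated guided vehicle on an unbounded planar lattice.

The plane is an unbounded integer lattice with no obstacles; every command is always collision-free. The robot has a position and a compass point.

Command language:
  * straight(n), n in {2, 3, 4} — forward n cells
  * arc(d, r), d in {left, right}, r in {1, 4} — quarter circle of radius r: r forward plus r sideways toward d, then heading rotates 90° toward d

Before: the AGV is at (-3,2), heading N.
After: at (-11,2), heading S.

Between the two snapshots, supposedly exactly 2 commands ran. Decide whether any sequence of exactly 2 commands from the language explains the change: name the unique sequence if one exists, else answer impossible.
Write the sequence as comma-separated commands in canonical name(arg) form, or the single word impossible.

arc(left, 4), arc(left, 4)

key: position moved to (-11,2) AND the heading swung to S — translation plus rotation needed
begin: at (-3,2), heading N
t=1 arc(left, 4) ⇒ at (-7,6), heading W
t=2 arc(left, 4) ⇒ at (-11,2), heading S
no rival 2-sequence matches.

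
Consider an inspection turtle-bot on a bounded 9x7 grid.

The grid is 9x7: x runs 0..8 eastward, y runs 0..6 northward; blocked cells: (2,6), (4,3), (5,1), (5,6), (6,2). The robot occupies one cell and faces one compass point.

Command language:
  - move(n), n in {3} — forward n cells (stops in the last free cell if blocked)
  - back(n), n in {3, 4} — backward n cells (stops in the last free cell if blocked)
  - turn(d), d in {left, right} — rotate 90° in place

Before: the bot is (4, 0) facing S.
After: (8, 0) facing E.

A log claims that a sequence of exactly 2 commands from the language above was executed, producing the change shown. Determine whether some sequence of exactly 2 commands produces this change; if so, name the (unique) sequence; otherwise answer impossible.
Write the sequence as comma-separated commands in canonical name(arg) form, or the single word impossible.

impossible

every 2-command combo misses the target.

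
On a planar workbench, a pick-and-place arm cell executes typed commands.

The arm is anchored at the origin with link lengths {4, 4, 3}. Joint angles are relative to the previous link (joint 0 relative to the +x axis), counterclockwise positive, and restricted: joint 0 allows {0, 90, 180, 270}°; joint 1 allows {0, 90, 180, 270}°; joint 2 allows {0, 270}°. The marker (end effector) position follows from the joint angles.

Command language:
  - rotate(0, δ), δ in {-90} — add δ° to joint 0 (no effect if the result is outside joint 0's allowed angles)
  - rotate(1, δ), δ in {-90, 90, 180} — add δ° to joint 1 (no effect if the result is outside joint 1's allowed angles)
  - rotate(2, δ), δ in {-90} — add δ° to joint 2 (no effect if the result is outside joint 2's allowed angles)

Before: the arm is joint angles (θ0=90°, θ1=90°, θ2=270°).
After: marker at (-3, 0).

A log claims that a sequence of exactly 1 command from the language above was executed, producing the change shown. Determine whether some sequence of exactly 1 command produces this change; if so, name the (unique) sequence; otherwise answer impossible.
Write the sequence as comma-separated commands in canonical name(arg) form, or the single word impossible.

rotate(1, 90)

initial: joint angles (θ0=90°, θ1=90°, θ2=270°)
1. rotate(1, 90) → joint angles (θ0=90°, θ1=180°, θ2=270°)
no rival 1-sequence matches.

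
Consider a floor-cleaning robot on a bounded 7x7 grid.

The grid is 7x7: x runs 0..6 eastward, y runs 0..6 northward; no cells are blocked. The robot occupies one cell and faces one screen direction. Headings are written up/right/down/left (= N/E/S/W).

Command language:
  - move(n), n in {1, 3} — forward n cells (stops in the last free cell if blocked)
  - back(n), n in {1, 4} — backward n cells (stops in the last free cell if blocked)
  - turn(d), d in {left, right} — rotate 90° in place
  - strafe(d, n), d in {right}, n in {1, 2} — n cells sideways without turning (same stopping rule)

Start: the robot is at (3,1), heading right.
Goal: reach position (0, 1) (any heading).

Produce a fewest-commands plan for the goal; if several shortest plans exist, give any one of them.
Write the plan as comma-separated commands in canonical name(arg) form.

back(4)

from: at (3,1), heading right
t=1 back(4) ⇒ at (0,1), heading right
no 0-step plan works, so 1 is optimal.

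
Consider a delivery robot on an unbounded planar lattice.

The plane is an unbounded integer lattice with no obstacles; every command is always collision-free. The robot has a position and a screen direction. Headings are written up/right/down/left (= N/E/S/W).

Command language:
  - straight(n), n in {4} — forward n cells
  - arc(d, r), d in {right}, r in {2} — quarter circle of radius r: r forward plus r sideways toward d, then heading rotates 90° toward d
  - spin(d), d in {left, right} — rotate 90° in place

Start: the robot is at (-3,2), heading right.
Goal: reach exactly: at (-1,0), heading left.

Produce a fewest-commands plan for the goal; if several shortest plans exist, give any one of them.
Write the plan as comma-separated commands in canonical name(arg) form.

arc(right, 2), spin(right)

from: at (-3,2), heading right
1. arc(right, 2) → at (-1,0), heading down
2. spin(right) → at (-1,0), heading left
nothing shorter than 2 reaches the goal.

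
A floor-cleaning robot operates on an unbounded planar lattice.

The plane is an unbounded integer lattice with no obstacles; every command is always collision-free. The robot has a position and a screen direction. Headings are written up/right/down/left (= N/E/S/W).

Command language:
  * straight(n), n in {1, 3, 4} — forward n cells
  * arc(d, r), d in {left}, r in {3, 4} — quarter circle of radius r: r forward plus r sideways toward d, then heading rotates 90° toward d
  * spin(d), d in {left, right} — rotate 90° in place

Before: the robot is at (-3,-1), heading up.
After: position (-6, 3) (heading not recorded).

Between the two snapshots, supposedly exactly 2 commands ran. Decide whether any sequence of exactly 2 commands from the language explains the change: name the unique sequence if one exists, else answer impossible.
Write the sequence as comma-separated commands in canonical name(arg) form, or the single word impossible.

straight(1), arc(left, 3)

key: running arc(left, 3) before straight(1) would end elsewhere — order is forced
t0: at (-3,-1), heading up
step 1 (straight(1)): at (-3,0), heading up
step 2 (arc(left, 3)): at (-6,3), heading left
uniquely the one of 49 2-step routes that fits.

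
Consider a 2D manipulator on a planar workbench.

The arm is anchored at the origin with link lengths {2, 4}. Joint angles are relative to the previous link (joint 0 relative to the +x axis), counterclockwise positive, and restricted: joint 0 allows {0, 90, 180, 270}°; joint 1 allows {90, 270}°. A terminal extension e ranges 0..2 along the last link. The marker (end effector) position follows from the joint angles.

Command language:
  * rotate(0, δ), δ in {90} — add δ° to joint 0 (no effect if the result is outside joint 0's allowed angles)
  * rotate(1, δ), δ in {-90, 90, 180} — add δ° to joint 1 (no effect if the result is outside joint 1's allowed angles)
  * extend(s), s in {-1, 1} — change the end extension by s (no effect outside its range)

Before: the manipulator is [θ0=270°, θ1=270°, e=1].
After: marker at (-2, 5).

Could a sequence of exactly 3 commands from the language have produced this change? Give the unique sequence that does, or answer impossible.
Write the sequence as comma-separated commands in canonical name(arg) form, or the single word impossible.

initial: [θ0=270°, θ1=270°, e=1]
1. rotate(0, 90) → [θ0=0°, θ1=270°, e=1]
2. rotate(0, 90) → [θ0=90°, θ1=270°, e=1]
3. rotate(0, 90) → [θ0=180°, θ1=270°, e=1]
uniquely the one of 216 3-step routes that fits.

rotate(0, 90), rotate(0, 90), rotate(0, 90)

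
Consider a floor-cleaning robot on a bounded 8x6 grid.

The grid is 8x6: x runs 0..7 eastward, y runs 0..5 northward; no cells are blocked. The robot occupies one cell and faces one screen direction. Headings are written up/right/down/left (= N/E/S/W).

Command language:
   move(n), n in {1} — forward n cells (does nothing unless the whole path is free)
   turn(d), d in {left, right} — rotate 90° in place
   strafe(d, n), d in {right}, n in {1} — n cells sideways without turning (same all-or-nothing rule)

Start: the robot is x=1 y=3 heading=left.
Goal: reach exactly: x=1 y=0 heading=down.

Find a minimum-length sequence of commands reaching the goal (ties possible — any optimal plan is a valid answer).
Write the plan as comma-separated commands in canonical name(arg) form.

turn(left), move(1), move(1), move(1)

from: x=1 y=3 heading=left
t=1 turn(left) ⇒ x=1 y=3 heading=down
t=2 move(1) ⇒ x=1 y=2 heading=down
t=3 move(1) ⇒ x=1 y=1 heading=down
t=4 move(1) ⇒ x=1 y=0 heading=down
no 3-step plan works, so 4 is optimal.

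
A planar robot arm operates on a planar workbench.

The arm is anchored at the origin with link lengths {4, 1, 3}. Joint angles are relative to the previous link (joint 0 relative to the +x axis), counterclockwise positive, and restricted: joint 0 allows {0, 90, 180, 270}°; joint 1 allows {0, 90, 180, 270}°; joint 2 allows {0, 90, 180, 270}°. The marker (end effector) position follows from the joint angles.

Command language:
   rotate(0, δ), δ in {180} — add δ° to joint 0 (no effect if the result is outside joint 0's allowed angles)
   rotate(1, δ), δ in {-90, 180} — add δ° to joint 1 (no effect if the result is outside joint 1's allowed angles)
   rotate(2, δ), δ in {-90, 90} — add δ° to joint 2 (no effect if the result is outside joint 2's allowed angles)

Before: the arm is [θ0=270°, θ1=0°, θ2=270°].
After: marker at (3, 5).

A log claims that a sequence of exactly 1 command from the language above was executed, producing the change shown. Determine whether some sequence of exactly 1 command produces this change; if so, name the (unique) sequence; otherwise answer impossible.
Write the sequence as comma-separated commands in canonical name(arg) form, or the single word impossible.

start: [θ0=270°, θ1=0°, θ2=270°]
1. rotate(0, 180) → [θ0=90°, θ1=0°, θ2=270°]
no rival 1-sequence matches.

rotate(0, 180)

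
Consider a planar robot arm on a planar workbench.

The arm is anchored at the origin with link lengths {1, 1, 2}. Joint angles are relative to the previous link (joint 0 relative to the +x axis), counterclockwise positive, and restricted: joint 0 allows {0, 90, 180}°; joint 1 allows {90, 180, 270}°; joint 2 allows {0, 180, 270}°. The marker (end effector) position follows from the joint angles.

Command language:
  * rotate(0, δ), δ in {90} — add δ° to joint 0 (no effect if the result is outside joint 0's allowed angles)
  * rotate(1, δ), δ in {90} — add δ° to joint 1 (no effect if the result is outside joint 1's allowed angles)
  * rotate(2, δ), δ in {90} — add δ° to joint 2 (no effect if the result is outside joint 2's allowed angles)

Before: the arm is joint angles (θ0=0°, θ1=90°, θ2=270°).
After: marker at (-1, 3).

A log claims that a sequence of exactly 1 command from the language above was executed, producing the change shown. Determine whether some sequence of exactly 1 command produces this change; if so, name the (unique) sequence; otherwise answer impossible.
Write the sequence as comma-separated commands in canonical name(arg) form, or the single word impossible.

t0: joint angles (θ0=0°, θ1=90°, θ2=270°)
[1] after rotate(0, 90): joint angles (θ0=90°, θ1=90°, θ2=270°)
no rival 1-sequence matches.

rotate(0, 90)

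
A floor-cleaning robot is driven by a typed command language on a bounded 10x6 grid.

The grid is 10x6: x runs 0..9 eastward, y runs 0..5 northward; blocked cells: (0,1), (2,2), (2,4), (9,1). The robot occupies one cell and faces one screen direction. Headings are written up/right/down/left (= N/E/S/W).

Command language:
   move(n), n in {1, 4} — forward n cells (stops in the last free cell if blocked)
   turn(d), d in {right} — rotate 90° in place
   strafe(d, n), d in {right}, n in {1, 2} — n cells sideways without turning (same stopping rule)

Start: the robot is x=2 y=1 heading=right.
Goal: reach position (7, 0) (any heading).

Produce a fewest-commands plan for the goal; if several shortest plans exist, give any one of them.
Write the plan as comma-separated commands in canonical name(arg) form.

move(1), move(4), strafe(right, 1)

from: x=2 y=1 heading=right
1. move(1) → x=3 y=1 heading=right
2. move(4) → x=7 y=1 heading=right
3. strafe(right, 1) → x=7 y=0 heading=right
nothing shorter than 3 reaches the goal.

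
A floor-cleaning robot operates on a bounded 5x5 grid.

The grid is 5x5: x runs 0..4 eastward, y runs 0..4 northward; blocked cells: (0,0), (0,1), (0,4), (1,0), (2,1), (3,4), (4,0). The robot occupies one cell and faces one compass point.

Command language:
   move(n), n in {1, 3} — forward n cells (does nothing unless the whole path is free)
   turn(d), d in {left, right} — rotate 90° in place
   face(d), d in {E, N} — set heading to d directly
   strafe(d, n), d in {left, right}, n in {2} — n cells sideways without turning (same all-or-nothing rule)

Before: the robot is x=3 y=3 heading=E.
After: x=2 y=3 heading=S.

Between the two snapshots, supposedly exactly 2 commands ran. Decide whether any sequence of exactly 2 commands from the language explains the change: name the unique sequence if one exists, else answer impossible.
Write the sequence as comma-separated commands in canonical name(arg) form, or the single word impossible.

every 2-command combo misses the target.

impossible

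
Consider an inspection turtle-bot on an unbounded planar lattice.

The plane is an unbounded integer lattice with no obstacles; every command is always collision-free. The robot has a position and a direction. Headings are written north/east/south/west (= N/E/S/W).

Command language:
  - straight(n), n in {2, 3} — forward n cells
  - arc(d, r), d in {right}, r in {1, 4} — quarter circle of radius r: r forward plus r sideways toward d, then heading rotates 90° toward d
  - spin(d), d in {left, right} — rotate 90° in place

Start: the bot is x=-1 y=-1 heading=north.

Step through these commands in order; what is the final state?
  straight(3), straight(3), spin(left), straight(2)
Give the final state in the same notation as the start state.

begin: x=-1 y=-1 heading=north
[1] after straight(3): x=-1 y=2 heading=north
[2] after straight(3): x=-1 y=5 heading=north
[3] after spin(left): x=-1 y=5 heading=west
[4] after straight(2): x=-3 y=5 heading=west

x=-3 y=5 heading=west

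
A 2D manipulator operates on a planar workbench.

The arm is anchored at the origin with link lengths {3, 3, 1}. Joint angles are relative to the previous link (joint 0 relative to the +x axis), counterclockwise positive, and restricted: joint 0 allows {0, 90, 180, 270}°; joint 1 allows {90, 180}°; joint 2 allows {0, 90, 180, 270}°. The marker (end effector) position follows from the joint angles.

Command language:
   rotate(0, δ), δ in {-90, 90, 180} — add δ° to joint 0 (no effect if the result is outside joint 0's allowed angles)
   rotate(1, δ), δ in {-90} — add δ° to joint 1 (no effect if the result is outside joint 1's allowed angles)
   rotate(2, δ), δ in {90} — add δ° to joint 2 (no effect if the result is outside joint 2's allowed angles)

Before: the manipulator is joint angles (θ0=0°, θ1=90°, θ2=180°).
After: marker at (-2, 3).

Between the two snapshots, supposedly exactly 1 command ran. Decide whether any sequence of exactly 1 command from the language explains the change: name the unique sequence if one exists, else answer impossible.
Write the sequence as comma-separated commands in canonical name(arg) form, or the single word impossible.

from: joint angles (θ0=0°, θ1=90°, θ2=180°)
step 1 (rotate(0, 90)): joint angles (θ0=90°, θ1=90°, θ2=180°)
no other 1-command option fits: unique.

rotate(0, 90)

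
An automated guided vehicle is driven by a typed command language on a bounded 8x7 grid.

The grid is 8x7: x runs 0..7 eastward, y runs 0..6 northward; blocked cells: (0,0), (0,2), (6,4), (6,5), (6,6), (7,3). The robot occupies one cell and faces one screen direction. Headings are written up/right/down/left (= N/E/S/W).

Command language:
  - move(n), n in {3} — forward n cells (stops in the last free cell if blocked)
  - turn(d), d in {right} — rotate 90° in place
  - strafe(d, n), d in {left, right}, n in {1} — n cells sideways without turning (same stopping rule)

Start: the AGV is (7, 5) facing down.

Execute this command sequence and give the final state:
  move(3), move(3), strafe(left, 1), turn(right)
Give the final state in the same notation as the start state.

(7, 4) facing left

initial: (7, 5) facing down
step 1 (move(3)): (7, 4) facing down
step 2 (move(3)): (7, 4) facing down
step 3 (strafe(left, 1)): (7, 4) facing down
step 4 (turn(right)): (7, 4) facing left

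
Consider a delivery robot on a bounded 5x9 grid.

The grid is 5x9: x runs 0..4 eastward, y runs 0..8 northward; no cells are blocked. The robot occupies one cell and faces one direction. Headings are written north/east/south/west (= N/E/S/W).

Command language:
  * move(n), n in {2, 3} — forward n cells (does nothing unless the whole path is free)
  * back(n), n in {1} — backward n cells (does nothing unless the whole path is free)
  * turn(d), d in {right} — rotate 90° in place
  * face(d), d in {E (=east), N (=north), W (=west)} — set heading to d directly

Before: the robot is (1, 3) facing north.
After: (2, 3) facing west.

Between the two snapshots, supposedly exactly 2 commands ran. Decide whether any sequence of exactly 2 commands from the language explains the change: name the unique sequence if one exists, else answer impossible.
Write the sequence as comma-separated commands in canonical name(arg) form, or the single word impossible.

face(W), back(1)

key: order matters: swapping face(W) and back(1) lands elsewhere
t0: (1, 3) facing north
t=1 face(W) ⇒ (1, 3) facing west
t=2 back(1) ⇒ (2, 3) facing west
no rival 2-sequence matches.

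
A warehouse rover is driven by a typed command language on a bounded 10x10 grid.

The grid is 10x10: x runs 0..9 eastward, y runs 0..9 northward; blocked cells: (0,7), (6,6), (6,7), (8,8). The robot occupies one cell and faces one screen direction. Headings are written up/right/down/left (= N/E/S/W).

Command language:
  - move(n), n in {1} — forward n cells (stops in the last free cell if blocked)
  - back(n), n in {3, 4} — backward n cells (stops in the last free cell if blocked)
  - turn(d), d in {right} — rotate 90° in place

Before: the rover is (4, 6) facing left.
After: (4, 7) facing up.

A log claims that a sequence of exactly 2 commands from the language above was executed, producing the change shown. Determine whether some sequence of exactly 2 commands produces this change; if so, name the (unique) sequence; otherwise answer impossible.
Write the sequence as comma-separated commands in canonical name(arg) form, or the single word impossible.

key: order matters: swapping turn(right) and move(1) lands elsewhere
begin: (4, 6) facing left
step 1 (turn(right)): (4, 6) facing up
step 2 (move(1)): (4, 7) facing up
all 16 alternatives checked — unique.

turn(right), move(1)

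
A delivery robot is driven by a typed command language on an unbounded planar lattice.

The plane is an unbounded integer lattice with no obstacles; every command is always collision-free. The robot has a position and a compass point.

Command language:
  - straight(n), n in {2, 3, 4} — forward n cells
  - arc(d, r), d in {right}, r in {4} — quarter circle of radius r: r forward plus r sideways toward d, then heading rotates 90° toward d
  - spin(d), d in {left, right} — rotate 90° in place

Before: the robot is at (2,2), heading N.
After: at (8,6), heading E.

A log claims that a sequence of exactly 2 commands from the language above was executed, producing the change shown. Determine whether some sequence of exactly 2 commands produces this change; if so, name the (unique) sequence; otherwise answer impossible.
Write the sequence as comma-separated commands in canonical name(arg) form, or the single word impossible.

key: running straight(2) before arc(right, 4) would end elsewhere — order is forced
t0: at (2,2), heading N
[1] after arc(right, 4): at (6,6), heading E
[2] after straight(2): at (8,6), heading E
uniquely the one of 36 2-step routes that fits.

arc(right, 4), straight(2)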